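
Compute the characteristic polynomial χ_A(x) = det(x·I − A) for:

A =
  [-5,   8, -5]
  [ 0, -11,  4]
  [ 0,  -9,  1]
x^3 + 15*x^2 + 75*x + 125

Expanding det(x·I − A) (e.g. by cofactor expansion or by noting that A is similar to its Jordan form J, which has the same characteristic polynomial as A) gives
  χ_A(x) = x^3 + 15*x^2 + 75*x + 125
which factors as (x + 5)^3. The eigenvalues (with algebraic multiplicities) are λ = -5 with multiplicity 3.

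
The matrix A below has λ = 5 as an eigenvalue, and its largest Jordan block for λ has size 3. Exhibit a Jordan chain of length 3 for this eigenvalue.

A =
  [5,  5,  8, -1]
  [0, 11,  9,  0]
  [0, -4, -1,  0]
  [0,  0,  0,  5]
A Jordan chain for λ = 5 of length 3:
v_1 = (-2, 0, 0, 0)ᵀ
v_2 = (5, 6, -4, 0)ᵀ
v_3 = (0, 1, 0, 0)ᵀ

Let N = A − (5)·I. We want v_3 with N^3 v_3 = 0 but N^2 v_3 ≠ 0; then v_{j-1} := N · v_j for j = 3, …, 2.

Pick v_3 = (0, 1, 0, 0)ᵀ.
Then v_2 = N · v_3 = (5, 6, -4, 0)ᵀ.
Then v_1 = N · v_2 = (-2, 0, 0, 0)ᵀ.

Sanity check: (A − (5)·I) v_1 = (0, 0, 0, 0)ᵀ = 0. ✓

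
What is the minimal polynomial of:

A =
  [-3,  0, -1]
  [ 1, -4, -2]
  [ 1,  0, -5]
x^3 + 12*x^2 + 48*x + 64

The characteristic polynomial is χ_A(x) = (x + 4)^3, so the eigenvalues are known. The minimal polynomial is
  m_A(x) = Π_λ (x − λ)^{k_λ}
where k_λ is the size of the *largest* Jordan block for λ (equivalently, the smallest k with (A − λI)^k v = 0 for every generalised eigenvector v of λ).

  λ = -4: largest Jordan block has size 3, contributing (x + 4)^3

So m_A(x) = (x + 4)^3 = x^3 + 12*x^2 + 48*x + 64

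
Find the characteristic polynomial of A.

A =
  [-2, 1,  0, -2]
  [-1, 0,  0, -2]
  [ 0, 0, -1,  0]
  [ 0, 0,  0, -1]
x^4 + 4*x^3 + 6*x^2 + 4*x + 1

Expanding det(x·I − A) (e.g. by cofactor expansion or by noting that A is similar to its Jordan form J, which has the same characteristic polynomial as A) gives
  χ_A(x) = x^4 + 4*x^3 + 6*x^2 + 4*x + 1
which factors as (x + 1)^4. The eigenvalues (with algebraic multiplicities) are λ = -1 with multiplicity 4.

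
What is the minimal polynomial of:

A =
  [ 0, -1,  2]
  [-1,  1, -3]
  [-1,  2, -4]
x^3 + 3*x^2 + 3*x + 1

The characteristic polynomial is χ_A(x) = (x + 1)^3, so the eigenvalues are known. The minimal polynomial is
  m_A(x) = Π_λ (x − λ)^{k_λ}
where k_λ is the size of the *largest* Jordan block for λ (equivalently, the smallest k with (A − λI)^k v = 0 for every generalised eigenvector v of λ).

  λ = -1: largest Jordan block has size 3, contributing (x + 1)^3

So m_A(x) = (x + 1)^3 = x^3 + 3*x^2 + 3*x + 1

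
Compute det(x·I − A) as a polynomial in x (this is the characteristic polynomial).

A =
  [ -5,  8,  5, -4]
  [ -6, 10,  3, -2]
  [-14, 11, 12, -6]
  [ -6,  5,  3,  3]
x^4 - 20*x^3 + 150*x^2 - 500*x + 625

Expanding det(x·I − A) (e.g. by cofactor expansion or by noting that A is similar to its Jordan form J, which has the same characteristic polynomial as A) gives
  χ_A(x) = x^4 - 20*x^3 + 150*x^2 - 500*x + 625
which factors as (x - 5)^4. The eigenvalues (with algebraic multiplicities) are λ = 5 with multiplicity 4.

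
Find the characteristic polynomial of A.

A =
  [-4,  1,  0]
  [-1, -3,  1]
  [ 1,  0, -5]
x^3 + 12*x^2 + 48*x + 64

Expanding det(x·I − A) (e.g. by cofactor expansion or by noting that A is similar to its Jordan form J, which has the same characteristic polynomial as A) gives
  χ_A(x) = x^3 + 12*x^2 + 48*x + 64
which factors as (x + 4)^3. The eigenvalues (with algebraic multiplicities) are λ = -4 with multiplicity 3.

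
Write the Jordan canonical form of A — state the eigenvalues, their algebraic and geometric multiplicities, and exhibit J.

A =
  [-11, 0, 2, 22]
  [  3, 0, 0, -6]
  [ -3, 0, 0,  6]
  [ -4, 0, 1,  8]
J_1(-3) ⊕ J_2(0) ⊕ J_1(0)

The characteristic polynomial is
  det(x·I − A) = x^4 + 3*x^3 = x^3*(x + 3)

Eigenvalues and multiplicities (the geometric multiplicity of λ is n − rank(A − λI), which equals the number of Jordan blocks for λ):
  λ = -3: algebraic multiplicity = 1, geometric multiplicity = 1
  λ = 0: algebraic multiplicity = 3, geometric multiplicity = 2

Determining the block sizes for each eigenvalue:
  λ = -3: one block (gm = 1), so the single block has size am = 1 → block sizes [1]
  λ = 0: 2 blocks summing to 3 forces exactly one block of size 2 and the rest size 1 → block sizes [2, 1]

Assembling the blocks gives a Jordan form
J =
  [-3, 0, 0, 0]
  [ 0, 0, 1, 0]
  [ 0, 0, 0, 0]
  [ 0, 0, 0, 0]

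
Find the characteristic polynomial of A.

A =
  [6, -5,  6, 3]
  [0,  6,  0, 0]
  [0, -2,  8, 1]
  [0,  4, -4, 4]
x^4 - 24*x^3 + 216*x^2 - 864*x + 1296

Expanding det(x·I − A) (e.g. by cofactor expansion or by noting that A is similar to its Jordan form J, which has the same characteristic polynomial as A) gives
  χ_A(x) = x^4 - 24*x^3 + 216*x^2 - 864*x + 1296
which factors as (x - 6)^4. The eigenvalues (with algebraic multiplicities) are λ = 6 with multiplicity 4.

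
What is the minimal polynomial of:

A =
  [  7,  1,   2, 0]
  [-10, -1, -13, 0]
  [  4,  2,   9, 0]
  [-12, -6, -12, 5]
x^3 - 15*x^2 + 75*x - 125

The characteristic polynomial is χ_A(x) = (x - 5)^4, so the eigenvalues are known. The minimal polynomial is
  m_A(x) = Π_λ (x − λ)^{k_λ}
where k_λ is the size of the *largest* Jordan block for λ (equivalently, the smallest k with (A − λI)^k v = 0 for every generalised eigenvector v of λ).

  λ = 5: largest Jordan block has size 3, contributing (x − 5)^3

So m_A(x) = (x - 5)^3 = x^3 - 15*x^2 + 75*x - 125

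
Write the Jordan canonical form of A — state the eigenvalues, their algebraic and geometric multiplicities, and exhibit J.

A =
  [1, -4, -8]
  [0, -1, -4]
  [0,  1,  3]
J_2(1) ⊕ J_1(1)

The characteristic polynomial is
  det(x·I − A) = x^3 - 3*x^2 + 3*x - 1 = (x - 1)^3

Eigenvalues and multiplicities (the geometric multiplicity of λ is n − rank(A − λI), which equals the number of Jordan blocks for λ):
  λ = 1: algebraic multiplicity = 3, geometric multiplicity = 2

Determining the block sizes for each eigenvalue:
  λ = 1: 2 blocks summing to 3 forces exactly one block of size 2 and the rest size 1 → block sizes [2, 1]

Assembling the blocks gives a Jordan form
J =
  [1, 1, 0]
  [0, 1, 0]
  [0, 0, 1]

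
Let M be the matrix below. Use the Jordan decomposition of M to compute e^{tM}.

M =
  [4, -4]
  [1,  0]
e^{tM} =
  [2*t*exp(2*t) + exp(2*t), -4*t*exp(2*t)]
  [t*exp(2*t), -2*t*exp(2*t) + exp(2*t)]

Strategy: write M = P · J · P⁻¹ where J is a Jordan canonical form, so e^{tM} = P · e^{tJ} · P⁻¹, and e^{tJ} can be computed block-by-block.

M has Jordan form
J =
  [2, 1]
  [0, 2]
(up to reordering of blocks).

Per-block formulas:
  For a 2×2 Jordan block J_2(2): exp(t · J_2(2)) = e^(2t)·(I + t·N), where N is the 2×2 nilpotent shift.

After assembling e^{tJ} and conjugating by P, we get:

e^{tM} =
  [2*t*exp(2*t) + exp(2*t), -4*t*exp(2*t)]
  [t*exp(2*t), -2*t*exp(2*t) + exp(2*t)]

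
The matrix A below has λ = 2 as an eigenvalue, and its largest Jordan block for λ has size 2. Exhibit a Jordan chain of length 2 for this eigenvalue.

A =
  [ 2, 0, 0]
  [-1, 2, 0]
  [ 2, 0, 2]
A Jordan chain for λ = 2 of length 2:
v_1 = (0, -1, 2)ᵀ
v_2 = (1, 0, 0)ᵀ

Let N = A − (2)·I. We want v_2 with N^2 v_2 = 0 but N^1 v_2 ≠ 0; then v_{j-1} := N · v_j for j = 2, …, 2.

Pick v_2 = (1, 0, 0)ᵀ.
Then v_1 = N · v_2 = (0, -1, 2)ᵀ.

Sanity check: (A − (2)·I) v_1 = (0, 0, 0)ᵀ = 0. ✓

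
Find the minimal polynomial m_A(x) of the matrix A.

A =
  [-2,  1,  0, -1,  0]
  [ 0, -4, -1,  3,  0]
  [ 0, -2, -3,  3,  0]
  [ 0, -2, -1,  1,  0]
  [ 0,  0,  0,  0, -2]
x^2 + 4*x + 4

The characteristic polynomial is χ_A(x) = (x + 2)^5, so the eigenvalues are known. The minimal polynomial is
  m_A(x) = Π_λ (x − λ)^{k_λ}
where k_λ is the size of the *largest* Jordan block for λ (equivalently, the smallest k with (A − λI)^k v = 0 for every generalised eigenvector v of λ).

  λ = -2: largest Jordan block has size 2, contributing (x + 2)^2

So m_A(x) = (x + 2)^2 = x^2 + 4*x + 4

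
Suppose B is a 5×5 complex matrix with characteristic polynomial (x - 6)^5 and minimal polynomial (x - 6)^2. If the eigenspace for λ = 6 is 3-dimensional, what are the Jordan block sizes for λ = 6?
Block sizes for λ = 6: [2, 2, 1]

Step 1 — from the characteristic polynomial, algebraic multiplicity of λ = 6 is 5. From dim ker(B − (6)·I) = 3, there are exactly 3 Jordan blocks for λ = 6.
Step 2 — from the minimal polynomial, the factor (x − 6)^2 tells us the largest block for λ = 6 has size 2.
Step 3 — with total size 5, 3 blocks, and largest block 2, the block sizes (in nonincreasing order) are [2, 2, 1].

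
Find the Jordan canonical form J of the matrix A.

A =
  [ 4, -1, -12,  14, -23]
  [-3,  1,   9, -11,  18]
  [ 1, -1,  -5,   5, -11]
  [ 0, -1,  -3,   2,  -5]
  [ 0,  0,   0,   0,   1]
J_2(0) ⊕ J_2(1) ⊕ J_1(1)

The characteristic polynomial is
  det(x·I − A) = x^5 - 3*x^4 + 3*x^3 - x^2 = x^2*(x - 1)^3

Eigenvalues and multiplicities (the geometric multiplicity of λ is n − rank(A − λI), which equals the number of Jordan blocks for λ):
  λ = 0: algebraic multiplicity = 2, geometric multiplicity = 1
  λ = 1: algebraic multiplicity = 3, geometric multiplicity = 2

Determining the block sizes for each eigenvalue:
  λ = 0: one block (gm = 1), so the single block has size am = 2 → block sizes [2]
  λ = 1: 2 blocks summing to 3 forces exactly one block of size 2 and the rest size 1 → block sizes [2, 1]

Assembling the blocks gives a Jordan form
J =
  [0, 1, 0, 0, 0]
  [0, 0, 0, 0, 0]
  [0, 0, 1, 1, 0]
  [0, 0, 0, 1, 0]
  [0, 0, 0, 0, 1]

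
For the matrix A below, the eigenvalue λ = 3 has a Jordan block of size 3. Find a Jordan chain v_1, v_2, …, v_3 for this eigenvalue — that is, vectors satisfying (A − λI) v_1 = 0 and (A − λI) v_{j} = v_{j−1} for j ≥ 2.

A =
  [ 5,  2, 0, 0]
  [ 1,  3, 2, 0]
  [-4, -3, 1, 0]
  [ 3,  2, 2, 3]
A Jordan chain for λ = 3 of length 3:
v_1 = (6, -6, -3, 0)ᵀ
v_2 = (2, 1, -4, 3)ᵀ
v_3 = (1, 0, 0, 0)ᵀ

Let N = A − (3)·I. We want v_3 with N^3 v_3 = 0 but N^2 v_3 ≠ 0; then v_{j-1} := N · v_j for j = 3, …, 2.

Pick v_3 = (1, 0, 0, 0)ᵀ.
Then v_2 = N · v_3 = (2, 1, -4, 3)ᵀ.
Then v_1 = N · v_2 = (6, -6, -3, 0)ᵀ.

Sanity check: (A − (3)·I) v_1 = (0, 0, 0, 0)ᵀ = 0. ✓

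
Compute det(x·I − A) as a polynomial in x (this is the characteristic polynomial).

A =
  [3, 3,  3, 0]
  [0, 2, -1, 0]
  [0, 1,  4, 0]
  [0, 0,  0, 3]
x^4 - 12*x^3 + 54*x^2 - 108*x + 81

Expanding det(x·I − A) (e.g. by cofactor expansion or by noting that A is similar to its Jordan form J, which has the same characteristic polynomial as A) gives
  χ_A(x) = x^4 - 12*x^3 + 54*x^2 - 108*x + 81
which factors as (x - 3)^4. The eigenvalues (with algebraic multiplicities) are λ = 3 with multiplicity 4.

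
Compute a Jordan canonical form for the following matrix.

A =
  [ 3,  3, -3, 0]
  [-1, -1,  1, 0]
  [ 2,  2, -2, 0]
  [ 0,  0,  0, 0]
J_2(0) ⊕ J_1(0) ⊕ J_1(0)

The characteristic polynomial is
  det(x·I − A) = x^4

Eigenvalues and multiplicities (the geometric multiplicity of λ is n − rank(A − λI), which equals the number of Jordan blocks for λ):
  λ = 0: algebraic multiplicity = 4, geometric multiplicity = 3

Determining the block sizes for each eigenvalue:
  λ = 0: 3 blocks summing to 4 forces exactly one block of size 2 and the rest size 1 → block sizes [2, 1, 1]

Assembling the blocks gives a Jordan form
J =
  [0, 1, 0, 0]
  [0, 0, 0, 0]
  [0, 0, 0, 0]
  [0, 0, 0, 0]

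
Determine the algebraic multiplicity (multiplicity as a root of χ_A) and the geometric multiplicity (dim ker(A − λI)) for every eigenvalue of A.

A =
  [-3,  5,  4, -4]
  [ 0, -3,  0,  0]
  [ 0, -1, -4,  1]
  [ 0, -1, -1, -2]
λ = -3: alg = 4, geom = 2

Step 1 — factor the characteristic polynomial to read off the algebraic multiplicities:
  χ_A(x) = (x + 3)^4

Step 2 — compute geometric multiplicities via the rank-nullity identity g(λ) = n − rank(A − λI):
  rank(A − (-3)·I) = 2, so dim ker(A − (-3)·I) = n − 2 = 2

Summary:
  λ = -3: algebraic multiplicity = 4, geometric multiplicity = 2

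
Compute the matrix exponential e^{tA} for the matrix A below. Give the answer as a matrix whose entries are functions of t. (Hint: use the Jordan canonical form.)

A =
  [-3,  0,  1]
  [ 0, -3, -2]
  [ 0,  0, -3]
e^{tA} =
  [exp(-3*t), 0, t*exp(-3*t)]
  [0, exp(-3*t), -2*t*exp(-3*t)]
  [0, 0, exp(-3*t)]

Strategy: write A = P · J · P⁻¹ where J is a Jordan canonical form, so e^{tA} = P · e^{tJ} · P⁻¹, and e^{tJ} can be computed block-by-block.

A has Jordan form
J =
  [-3,  1,  0]
  [ 0, -3,  0]
  [ 0,  0, -3]
(up to reordering of blocks).

Per-block formulas:
  For a 1×1 block at λ = -3: exp(t · [-3]) = [e^(-3t)].
  For a 2×2 Jordan block J_2(-3): exp(t · J_2(-3)) = e^(-3t)·(I + t·N), where N is the 2×2 nilpotent shift.

After assembling e^{tJ} and conjugating by P, we get:

e^{tA} =
  [exp(-3*t), 0, t*exp(-3*t)]
  [0, exp(-3*t), -2*t*exp(-3*t)]
  [0, 0, exp(-3*t)]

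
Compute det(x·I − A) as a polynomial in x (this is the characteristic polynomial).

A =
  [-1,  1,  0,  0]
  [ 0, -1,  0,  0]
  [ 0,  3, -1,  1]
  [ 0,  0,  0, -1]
x^4 + 4*x^3 + 6*x^2 + 4*x + 1

Expanding det(x·I − A) (e.g. by cofactor expansion or by noting that A is similar to its Jordan form J, which has the same characteristic polynomial as A) gives
  χ_A(x) = x^4 + 4*x^3 + 6*x^2 + 4*x + 1
which factors as (x + 1)^4. The eigenvalues (with algebraic multiplicities) are λ = -1 with multiplicity 4.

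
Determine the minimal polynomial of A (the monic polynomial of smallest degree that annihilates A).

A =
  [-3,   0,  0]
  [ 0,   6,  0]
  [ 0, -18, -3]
x^2 - 3*x - 18

The characteristic polynomial is χ_A(x) = (x - 6)*(x + 3)^2, so the eigenvalues are known. The minimal polynomial is
  m_A(x) = Π_λ (x − λ)^{k_λ}
where k_λ is the size of the *largest* Jordan block for λ (equivalently, the smallest k with (A − λI)^k v = 0 for every generalised eigenvector v of λ).

  λ = -3: largest Jordan block has size 1, contributing (x + 3)
  λ = 6: largest Jordan block has size 1, contributing (x − 6)

So m_A(x) = (x - 6)*(x + 3) = x^2 - 3*x - 18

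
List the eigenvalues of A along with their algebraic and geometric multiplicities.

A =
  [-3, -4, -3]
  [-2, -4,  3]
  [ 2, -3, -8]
λ = -5: alg = 3, geom = 1

Step 1 — factor the characteristic polynomial to read off the algebraic multiplicities:
  χ_A(x) = (x + 5)^3

Step 2 — compute geometric multiplicities via the rank-nullity identity g(λ) = n − rank(A − λI):
  rank(A − (-5)·I) = 2, so dim ker(A − (-5)·I) = n − 2 = 1

Summary:
  λ = -5: algebraic multiplicity = 3, geometric multiplicity = 1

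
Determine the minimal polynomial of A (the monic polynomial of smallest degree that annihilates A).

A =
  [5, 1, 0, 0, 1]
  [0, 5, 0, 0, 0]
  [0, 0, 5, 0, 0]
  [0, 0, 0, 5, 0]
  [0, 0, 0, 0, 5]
x^2 - 10*x + 25

The characteristic polynomial is χ_A(x) = (x - 5)^5, so the eigenvalues are known. The minimal polynomial is
  m_A(x) = Π_λ (x − λ)^{k_λ}
where k_λ is the size of the *largest* Jordan block for λ (equivalently, the smallest k with (A − λI)^k v = 0 for every generalised eigenvector v of λ).

  λ = 5: largest Jordan block has size 2, contributing (x − 5)^2

So m_A(x) = (x - 5)^2 = x^2 - 10*x + 25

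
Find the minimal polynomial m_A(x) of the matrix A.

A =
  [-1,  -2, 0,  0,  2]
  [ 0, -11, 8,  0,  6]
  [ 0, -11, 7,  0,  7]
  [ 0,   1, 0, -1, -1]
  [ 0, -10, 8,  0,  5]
x^3 - x^2 - 5*x - 3

The characteristic polynomial is χ_A(x) = (x - 3)*(x + 1)^4, so the eigenvalues are known. The minimal polynomial is
  m_A(x) = Π_λ (x − λ)^{k_λ}
where k_λ is the size of the *largest* Jordan block for λ (equivalently, the smallest k with (A − λI)^k v = 0 for every generalised eigenvector v of λ).

  λ = -1: largest Jordan block has size 2, contributing (x + 1)^2
  λ = 3: largest Jordan block has size 1, contributing (x − 3)

So m_A(x) = (x - 3)*(x + 1)^2 = x^3 - x^2 - 5*x - 3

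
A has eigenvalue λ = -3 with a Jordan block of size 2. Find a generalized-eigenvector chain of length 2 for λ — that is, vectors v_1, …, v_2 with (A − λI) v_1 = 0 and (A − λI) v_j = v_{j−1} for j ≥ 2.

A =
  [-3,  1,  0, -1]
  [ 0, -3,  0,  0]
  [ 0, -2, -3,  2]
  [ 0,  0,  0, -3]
A Jordan chain for λ = -3 of length 2:
v_1 = (1, 0, -2, 0)ᵀ
v_2 = (0, 1, 0, 0)ᵀ

Let N = A − (-3)·I. We want v_2 with N^2 v_2 = 0 but N^1 v_2 ≠ 0; then v_{j-1} := N · v_j for j = 2, …, 2.

Pick v_2 = (0, 1, 0, 0)ᵀ.
Then v_1 = N · v_2 = (1, 0, -2, 0)ᵀ.

Sanity check: (A − (-3)·I) v_1 = (0, 0, 0, 0)ᵀ = 0. ✓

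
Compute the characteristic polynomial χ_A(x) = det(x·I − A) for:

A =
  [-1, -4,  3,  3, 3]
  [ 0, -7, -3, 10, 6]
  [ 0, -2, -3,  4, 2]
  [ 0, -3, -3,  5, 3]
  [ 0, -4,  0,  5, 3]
x^5 + 3*x^4 + 3*x^3 + x^2

Expanding det(x·I − A) (e.g. by cofactor expansion or by noting that A is similar to its Jordan form J, which has the same characteristic polynomial as A) gives
  χ_A(x) = x^5 + 3*x^4 + 3*x^3 + x^2
which factors as x^2*(x + 1)^3. The eigenvalues (with algebraic multiplicities) are λ = -1 with multiplicity 3, λ = 0 with multiplicity 2.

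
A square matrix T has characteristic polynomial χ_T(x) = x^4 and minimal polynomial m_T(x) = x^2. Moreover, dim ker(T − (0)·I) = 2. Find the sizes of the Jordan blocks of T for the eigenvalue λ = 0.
Block sizes for λ = 0: [2, 2]

Step 1 — from the characteristic polynomial, algebraic multiplicity of λ = 0 is 4. From dim ker(T − (0)·I) = 2, there are exactly 2 Jordan blocks for λ = 0.
Step 2 — from the minimal polynomial, the factor (x − 0)^2 tells us the largest block for λ = 0 has size 2.
Step 3 — with total size 4, 2 blocks, and largest block 2, the block sizes (in nonincreasing order) are [2, 2].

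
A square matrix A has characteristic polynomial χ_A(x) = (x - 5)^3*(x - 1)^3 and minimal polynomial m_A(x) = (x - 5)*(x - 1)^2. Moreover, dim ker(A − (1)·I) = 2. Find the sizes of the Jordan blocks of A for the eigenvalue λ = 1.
Block sizes for λ = 1: [2, 1]

Step 1 — from the characteristic polynomial, algebraic multiplicity of λ = 1 is 3. From dim ker(A − (1)·I) = 2, there are exactly 2 Jordan blocks for λ = 1.
Step 2 — from the minimal polynomial, the factor (x − 1)^2 tells us the largest block for λ = 1 has size 2.
Step 3 — with total size 3, 2 blocks, and largest block 2, the block sizes (in nonincreasing order) are [2, 1].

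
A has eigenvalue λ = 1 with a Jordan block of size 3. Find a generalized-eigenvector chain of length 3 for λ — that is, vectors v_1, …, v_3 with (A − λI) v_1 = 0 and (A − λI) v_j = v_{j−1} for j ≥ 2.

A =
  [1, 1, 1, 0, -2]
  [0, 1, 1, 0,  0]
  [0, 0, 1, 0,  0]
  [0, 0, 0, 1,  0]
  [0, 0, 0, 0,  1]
A Jordan chain for λ = 1 of length 3:
v_1 = (1, 0, 0, 0, 0)ᵀ
v_2 = (1, 1, 0, 0, 0)ᵀ
v_3 = (0, 0, 1, 0, 0)ᵀ

Let N = A − (1)·I. We want v_3 with N^3 v_3 = 0 but N^2 v_3 ≠ 0; then v_{j-1} := N · v_j for j = 3, …, 2.

Pick v_3 = (0, 0, 1, 0, 0)ᵀ.
Then v_2 = N · v_3 = (1, 1, 0, 0, 0)ᵀ.
Then v_1 = N · v_2 = (1, 0, 0, 0, 0)ᵀ.

Sanity check: (A − (1)·I) v_1 = (0, 0, 0, 0, 0)ᵀ = 0. ✓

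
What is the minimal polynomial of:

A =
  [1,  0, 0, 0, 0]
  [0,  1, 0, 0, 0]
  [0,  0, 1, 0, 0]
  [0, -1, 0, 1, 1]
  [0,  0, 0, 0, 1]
x^2 - 2*x + 1

The characteristic polynomial is χ_A(x) = (x - 1)^5, so the eigenvalues are known. The minimal polynomial is
  m_A(x) = Π_λ (x − λ)^{k_λ}
where k_λ is the size of the *largest* Jordan block for λ (equivalently, the smallest k with (A − λI)^k v = 0 for every generalised eigenvector v of λ).

  λ = 1: largest Jordan block has size 2, contributing (x − 1)^2

So m_A(x) = (x - 1)^2 = x^2 - 2*x + 1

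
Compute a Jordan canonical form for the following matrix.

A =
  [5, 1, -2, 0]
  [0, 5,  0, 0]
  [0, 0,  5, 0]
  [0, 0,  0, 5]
J_2(5) ⊕ J_1(5) ⊕ J_1(5)

The characteristic polynomial is
  det(x·I − A) = x^4 - 20*x^3 + 150*x^2 - 500*x + 625 = (x - 5)^4

Eigenvalues and multiplicities (the geometric multiplicity of λ is n − rank(A − λI), which equals the number of Jordan blocks for λ):
  λ = 5: algebraic multiplicity = 4, geometric multiplicity = 3

Determining the block sizes for each eigenvalue:
  λ = 5: 3 blocks summing to 4 forces exactly one block of size 2 and the rest size 1 → block sizes [2, 1, 1]

Assembling the blocks gives a Jordan form
J =
  [5, 1, 0, 0]
  [0, 5, 0, 0]
  [0, 0, 5, 0]
  [0, 0, 0, 5]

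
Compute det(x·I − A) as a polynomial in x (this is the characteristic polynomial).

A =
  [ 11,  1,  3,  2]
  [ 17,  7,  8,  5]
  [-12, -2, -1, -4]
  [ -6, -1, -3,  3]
x^4 - 20*x^3 + 150*x^2 - 500*x + 625

Expanding det(x·I − A) (e.g. by cofactor expansion or by noting that A is similar to its Jordan form J, which has the same characteristic polynomial as A) gives
  χ_A(x) = x^4 - 20*x^3 + 150*x^2 - 500*x + 625
which factors as (x - 5)^4. The eigenvalues (with algebraic multiplicities) are λ = 5 with multiplicity 4.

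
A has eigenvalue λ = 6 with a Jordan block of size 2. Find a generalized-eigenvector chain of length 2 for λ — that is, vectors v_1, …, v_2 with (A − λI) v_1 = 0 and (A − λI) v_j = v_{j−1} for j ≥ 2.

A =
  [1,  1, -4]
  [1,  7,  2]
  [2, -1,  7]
A Jordan chain for λ = 6 of length 2:
v_1 = (1, 1, -1)ᵀ
v_2 = (0, 1, 0)ᵀ

Let N = A − (6)·I. We want v_2 with N^2 v_2 = 0 but N^1 v_2 ≠ 0; then v_{j-1} := N · v_j for j = 2, …, 2.

Pick v_2 = (0, 1, 0)ᵀ.
Then v_1 = N · v_2 = (1, 1, -1)ᵀ.

Sanity check: (A − (6)·I) v_1 = (0, 0, 0)ᵀ = 0. ✓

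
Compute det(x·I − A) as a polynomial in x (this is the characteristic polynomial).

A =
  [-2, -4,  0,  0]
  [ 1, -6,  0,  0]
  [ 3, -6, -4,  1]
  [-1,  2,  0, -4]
x^4 + 16*x^3 + 96*x^2 + 256*x + 256

Expanding det(x·I − A) (e.g. by cofactor expansion or by noting that A is similar to its Jordan form J, which has the same characteristic polynomial as A) gives
  χ_A(x) = x^4 + 16*x^3 + 96*x^2 + 256*x + 256
which factors as (x + 4)^4. The eigenvalues (with algebraic multiplicities) are λ = -4 with multiplicity 4.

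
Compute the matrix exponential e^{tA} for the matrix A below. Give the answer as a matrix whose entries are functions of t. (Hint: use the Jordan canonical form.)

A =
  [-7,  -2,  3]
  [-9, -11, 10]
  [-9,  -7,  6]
e^{tA} =
  [-3*t*exp(-4*t) + exp(-4*t), -t^2*exp(-4*t)/2 - 2*t*exp(-4*t), t^2*exp(-4*t)/2 + 3*t*exp(-4*t)]
  [-9*t*exp(-4*t), -3*t^2*exp(-4*t)/2 - 7*t*exp(-4*t) + exp(-4*t), 3*t^2*exp(-4*t)/2 + 10*t*exp(-4*t)]
  [-9*t*exp(-4*t), -3*t^2*exp(-4*t)/2 - 7*t*exp(-4*t), 3*t^2*exp(-4*t)/2 + 10*t*exp(-4*t) + exp(-4*t)]

Strategy: write A = P · J · P⁻¹ where J is a Jordan canonical form, so e^{tA} = P · e^{tJ} · P⁻¹, and e^{tJ} can be computed block-by-block.

A has Jordan form
J =
  [-4,  1,  0]
  [ 0, -4,  1]
  [ 0,  0, -4]
(up to reordering of blocks).

Per-block formulas:
  For a 3×3 Jordan block J_3(-4): exp(t · J_3(-4)) = e^(-4t)·(I + t·N + (t^2/2)·N^2), where N is the 3×3 nilpotent shift.

After assembling e^{tJ} and conjugating by P, we get:

e^{tA} =
  [-3*t*exp(-4*t) + exp(-4*t), -t^2*exp(-4*t)/2 - 2*t*exp(-4*t), t^2*exp(-4*t)/2 + 3*t*exp(-4*t)]
  [-9*t*exp(-4*t), -3*t^2*exp(-4*t)/2 - 7*t*exp(-4*t) + exp(-4*t), 3*t^2*exp(-4*t)/2 + 10*t*exp(-4*t)]
  [-9*t*exp(-4*t), -3*t^2*exp(-4*t)/2 - 7*t*exp(-4*t), 3*t^2*exp(-4*t)/2 + 10*t*exp(-4*t) + exp(-4*t)]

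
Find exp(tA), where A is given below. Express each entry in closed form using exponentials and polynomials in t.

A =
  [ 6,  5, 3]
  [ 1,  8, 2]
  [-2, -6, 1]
e^{tA} =
  [t*exp(5*t) + exp(5*t), t^2*exp(5*t) + 5*t*exp(5*t), t^2*exp(5*t)/2 + 3*t*exp(5*t)]
  [t*exp(5*t), t^2*exp(5*t) + 3*t*exp(5*t) + exp(5*t), t^2*exp(5*t)/2 + 2*t*exp(5*t)]
  [-2*t*exp(5*t), -2*t^2*exp(5*t) - 6*t*exp(5*t), -t^2*exp(5*t) - 4*t*exp(5*t) + exp(5*t)]

Strategy: write A = P · J · P⁻¹ where J is a Jordan canonical form, so e^{tA} = P · e^{tJ} · P⁻¹, and e^{tJ} can be computed block-by-block.

A has Jordan form
J =
  [5, 1, 0]
  [0, 5, 1]
  [0, 0, 5]
(up to reordering of blocks).

Per-block formulas:
  For a 3×3 Jordan block J_3(5): exp(t · J_3(5)) = e^(5t)·(I + t·N + (t^2/2)·N^2), where N is the 3×3 nilpotent shift.

After assembling e^{tJ} and conjugating by P, we get:

e^{tA} =
  [t*exp(5*t) + exp(5*t), t^2*exp(5*t) + 5*t*exp(5*t), t^2*exp(5*t)/2 + 3*t*exp(5*t)]
  [t*exp(5*t), t^2*exp(5*t) + 3*t*exp(5*t) + exp(5*t), t^2*exp(5*t)/2 + 2*t*exp(5*t)]
  [-2*t*exp(5*t), -2*t^2*exp(5*t) - 6*t*exp(5*t), -t^2*exp(5*t) - 4*t*exp(5*t) + exp(5*t)]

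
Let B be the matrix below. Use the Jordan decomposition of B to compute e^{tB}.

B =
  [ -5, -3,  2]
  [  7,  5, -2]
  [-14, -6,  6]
e^{tB} =
  [-7*t*exp(2*t) + exp(2*t), -3*t*exp(2*t), 2*t*exp(2*t)]
  [7*t*exp(2*t), 3*t*exp(2*t) + exp(2*t), -2*t*exp(2*t)]
  [-14*t*exp(2*t), -6*t*exp(2*t), 4*t*exp(2*t) + exp(2*t)]

Strategy: write B = P · J · P⁻¹ where J is a Jordan canonical form, so e^{tB} = P · e^{tJ} · P⁻¹, and e^{tJ} can be computed block-by-block.

B has Jordan form
J =
  [2, 1, 0]
  [0, 2, 0]
  [0, 0, 2]
(up to reordering of blocks).

Per-block formulas:
  For a 2×2 Jordan block J_2(2): exp(t · J_2(2)) = e^(2t)·(I + t·N), where N is the 2×2 nilpotent shift.
  For a 1×1 block at λ = 2: exp(t · [2]) = [e^(2t)].

After assembling e^{tJ} and conjugating by P, we get:

e^{tB} =
  [-7*t*exp(2*t) + exp(2*t), -3*t*exp(2*t), 2*t*exp(2*t)]
  [7*t*exp(2*t), 3*t*exp(2*t) + exp(2*t), -2*t*exp(2*t)]
  [-14*t*exp(2*t), -6*t*exp(2*t), 4*t*exp(2*t) + exp(2*t)]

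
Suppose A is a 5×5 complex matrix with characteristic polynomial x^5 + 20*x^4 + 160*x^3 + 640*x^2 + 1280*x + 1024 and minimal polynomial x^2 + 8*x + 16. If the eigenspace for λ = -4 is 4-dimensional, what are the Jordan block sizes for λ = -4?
Block sizes for λ = -4: [2, 1, 1, 1]

Step 1 — from the characteristic polynomial, algebraic multiplicity of λ = -4 is 5. From dim ker(A − (-4)·I) = 4, there are exactly 4 Jordan blocks for λ = -4.
Step 2 — from the minimal polynomial, the factor (x + 4)^2 tells us the largest block for λ = -4 has size 2.
Step 3 — with total size 5, 4 blocks, and largest block 2, the block sizes (in nonincreasing order) are [2, 1, 1, 1].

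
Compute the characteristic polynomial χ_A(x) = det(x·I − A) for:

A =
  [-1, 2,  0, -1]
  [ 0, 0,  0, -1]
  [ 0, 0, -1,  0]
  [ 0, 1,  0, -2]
x^4 + 4*x^3 + 6*x^2 + 4*x + 1

Expanding det(x·I − A) (e.g. by cofactor expansion or by noting that A is similar to its Jordan form J, which has the same characteristic polynomial as A) gives
  χ_A(x) = x^4 + 4*x^3 + 6*x^2 + 4*x + 1
which factors as (x + 1)^4. The eigenvalues (with algebraic multiplicities) are λ = -1 with multiplicity 4.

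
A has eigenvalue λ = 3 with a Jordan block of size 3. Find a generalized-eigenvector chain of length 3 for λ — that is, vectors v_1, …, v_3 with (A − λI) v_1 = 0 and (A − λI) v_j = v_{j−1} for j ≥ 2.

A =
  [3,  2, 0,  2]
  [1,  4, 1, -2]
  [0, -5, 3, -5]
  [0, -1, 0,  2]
A Jordan chain for λ = 3 of length 3:
v_1 = (2, 1, -5, -1)ᵀ
v_2 = (0, 1, 0, 0)ᵀ
v_3 = (1, 0, 0, 0)ᵀ

Let N = A − (3)·I. We want v_3 with N^3 v_3 = 0 but N^2 v_3 ≠ 0; then v_{j-1} := N · v_j for j = 3, …, 2.

Pick v_3 = (1, 0, 0, 0)ᵀ.
Then v_2 = N · v_3 = (0, 1, 0, 0)ᵀ.
Then v_1 = N · v_2 = (2, 1, -5, -1)ᵀ.

Sanity check: (A − (3)·I) v_1 = (0, 0, 0, 0)ᵀ = 0. ✓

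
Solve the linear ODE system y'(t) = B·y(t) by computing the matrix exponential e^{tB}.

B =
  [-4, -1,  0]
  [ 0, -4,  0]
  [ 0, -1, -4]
e^{tB} =
  [exp(-4*t), -t*exp(-4*t), 0]
  [0, exp(-4*t), 0]
  [0, -t*exp(-4*t), exp(-4*t)]

Strategy: write B = P · J · P⁻¹ where J is a Jordan canonical form, so e^{tB} = P · e^{tJ} · P⁻¹, and e^{tJ} can be computed block-by-block.

B has Jordan form
J =
  [-4,  1,  0]
  [ 0, -4,  0]
  [ 0,  0, -4]
(up to reordering of blocks).

Per-block formulas:
  For a 2×2 Jordan block J_2(-4): exp(t · J_2(-4)) = e^(-4t)·(I + t·N), where N is the 2×2 nilpotent shift.
  For a 1×1 block at λ = -4: exp(t · [-4]) = [e^(-4t)].

After assembling e^{tJ} and conjugating by P, we get:

e^{tB} =
  [exp(-4*t), -t*exp(-4*t), 0]
  [0, exp(-4*t), 0]
  [0, -t*exp(-4*t), exp(-4*t)]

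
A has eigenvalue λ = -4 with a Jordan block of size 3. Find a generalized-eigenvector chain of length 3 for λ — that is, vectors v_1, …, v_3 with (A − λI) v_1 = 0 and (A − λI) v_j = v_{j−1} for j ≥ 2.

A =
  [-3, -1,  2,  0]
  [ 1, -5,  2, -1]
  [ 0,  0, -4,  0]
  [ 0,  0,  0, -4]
A Jordan chain for λ = -4 of length 3:
v_1 = (1, 1, 0, 0)ᵀ
v_2 = (0, -1, 0, 0)ᵀ
v_3 = (0, 0, 0, 1)ᵀ

Let N = A − (-4)·I. We want v_3 with N^3 v_3 = 0 but N^2 v_3 ≠ 0; then v_{j-1} := N · v_j for j = 3, …, 2.

Pick v_3 = (0, 0, 0, 1)ᵀ.
Then v_2 = N · v_3 = (0, -1, 0, 0)ᵀ.
Then v_1 = N · v_2 = (1, 1, 0, 0)ᵀ.

Sanity check: (A − (-4)·I) v_1 = (0, 0, 0, 0)ᵀ = 0. ✓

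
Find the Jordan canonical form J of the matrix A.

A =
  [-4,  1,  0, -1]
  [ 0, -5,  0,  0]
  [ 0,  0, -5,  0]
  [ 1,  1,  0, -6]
J_2(-5) ⊕ J_1(-5) ⊕ J_1(-5)

The characteristic polynomial is
  det(x·I − A) = x^4 + 20*x^3 + 150*x^2 + 500*x + 625 = (x + 5)^4

Eigenvalues and multiplicities (the geometric multiplicity of λ is n − rank(A − λI), which equals the number of Jordan blocks for λ):
  λ = -5: algebraic multiplicity = 4, geometric multiplicity = 3

Determining the block sizes for each eigenvalue:
  λ = -5: 3 blocks summing to 4 forces exactly one block of size 2 and the rest size 1 → block sizes [2, 1, 1]

Assembling the blocks gives a Jordan form
J =
  [-5,  1,  0,  0]
  [ 0, -5,  0,  0]
  [ 0,  0, -5,  0]
  [ 0,  0,  0, -5]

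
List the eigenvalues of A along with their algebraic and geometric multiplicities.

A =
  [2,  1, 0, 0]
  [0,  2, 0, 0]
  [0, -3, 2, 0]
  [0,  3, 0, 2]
λ = 2: alg = 4, geom = 3

Step 1 — factor the characteristic polynomial to read off the algebraic multiplicities:
  χ_A(x) = (x - 2)^4

Step 2 — compute geometric multiplicities via the rank-nullity identity g(λ) = n − rank(A − λI):
  rank(A − (2)·I) = 1, so dim ker(A − (2)·I) = n − 1 = 3

Summary:
  λ = 2: algebraic multiplicity = 4, geometric multiplicity = 3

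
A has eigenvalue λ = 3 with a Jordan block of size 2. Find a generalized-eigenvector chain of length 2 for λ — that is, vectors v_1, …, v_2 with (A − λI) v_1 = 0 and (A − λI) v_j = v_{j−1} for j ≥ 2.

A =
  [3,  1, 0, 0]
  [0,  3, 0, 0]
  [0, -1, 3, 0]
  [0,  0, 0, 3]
A Jordan chain for λ = 3 of length 2:
v_1 = (1, 0, -1, 0)ᵀ
v_2 = (0, 1, 0, 0)ᵀ

Let N = A − (3)·I. We want v_2 with N^2 v_2 = 0 but N^1 v_2 ≠ 0; then v_{j-1} := N · v_j for j = 2, …, 2.

Pick v_2 = (0, 1, 0, 0)ᵀ.
Then v_1 = N · v_2 = (1, 0, -1, 0)ᵀ.

Sanity check: (A − (3)·I) v_1 = (0, 0, 0, 0)ᵀ = 0. ✓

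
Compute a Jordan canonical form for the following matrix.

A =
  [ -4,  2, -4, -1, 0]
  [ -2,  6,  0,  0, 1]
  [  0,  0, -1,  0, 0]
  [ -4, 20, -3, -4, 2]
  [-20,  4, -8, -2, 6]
J_2(-4) ⊕ J_1(-1) ⊕ J_2(6)

The characteristic polynomial is
  det(x·I − A) = x^5 - 3*x^4 - 48*x^3 + 52*x^2 + 672*x + 576 = (x - 6)^2*(x + 1)*(x + 4)^2

Eigenvalues and multiplicities (the geometric multiplicity of λ is n − rank(A − λI), which equals the number of Jordan blocks for λ):
  λ = -4: algebraic multiplicity = 2, geometric multiplicity = 1
  λ = -1: algebraic multiplicity = 1, geometric multiplicity = 1
  λ = 6: algebraic multiplicity = 2, geometric multiplicity = 1

Determining the block sizes for each eigenvalue:
  λ = -4: one block (gm = 1), so the single block has size am = 2 → block sizes [2]
  λ = -1: one block (gm = 1), so the single block has size am = 1 → block sizes [1]
  λ = 6: one block (gm = 1), so the single block has size am = 2 → block sizes [2]

Assembling the blocks gives a Jordan form
J =
  [-4,  1,  0, 0, 0]
  [ 0, -4,  0, 0, 0]
  [ 0,  0, -1, 0, 0]
  [ 0,  0,  0, 6, 1]
  [ 0,  0,  0, 0, 6]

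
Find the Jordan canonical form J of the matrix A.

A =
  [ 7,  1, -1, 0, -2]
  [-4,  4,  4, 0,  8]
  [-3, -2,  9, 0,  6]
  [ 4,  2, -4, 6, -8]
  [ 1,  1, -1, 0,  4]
J_3(6) ⊕ J_1(6) ⊕ J_1(6)

The characteristic polynomial is
  det(x·I − A) = x^5 - 30*x^4 + 360*x^3 - 2160*x^2 + 6480*x - 7776 = (x - 6)^5

Eigenvalues and multiplicities (the geometric multiplicity of λ is n − rank(A − λI), which equals the number of Jordan blocks for λ):
  λ = 6: algebraic multiplicity = 5, geometric multiplicity = 3

Determining the block sizes for each eigenvalue:
  λ = 6: with am = 5 and gm = 3, the partition is not yet determined (e.g. several partitions of 5 into 3 parts exist). Let N = A − (6)·I. Computing rank(N^1) = 2, rank(N^2) = 1, rank(N^3) = 0; the number of blocks of size ≥ j is rank(N^{j−1}) − rank(N^j), giving [3, 1, 1]. So we have 1 block(s) of size 3, 2 block(s) of size 1 → block sizes [3, 1, 1]

Assembling the blocks gives a Jordan form
J =
  [6, 1, 0, 0, 0]
  [0, 6, 1, 0, 0]
  [0, 0, 6, 0, 0]
  [0, 0, 0, 6, 0]
  [0, 0, 0, 0, 6]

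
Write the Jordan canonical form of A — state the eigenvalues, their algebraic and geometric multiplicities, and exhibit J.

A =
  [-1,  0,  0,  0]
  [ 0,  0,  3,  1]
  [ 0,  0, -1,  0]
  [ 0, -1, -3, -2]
J_2(-1) ⊕ J_1(-1) ⊕ J_1(-1)

The characteristic polynomial is
  det(x·I − A) = x^4 + 4*x^3 + 6*x^2 + 4*x + 1 = (x + 1)^4

Eigenvalues and multiplicities (the geometric multiplicity of λ is n − rank(A − λI), which equals the number of Jordan blocks for λ):
  λ = -1: algebraic multiplicity = 4, geometric multiplicity = 3

Determining the block sizes for each eigenvalue:
  λ = -1: 3 blocks summing to 4 forces exactly one block of size 2 and the rest size 1 → block sizes [2, 1, 1]

Assembling the blocks gives a Jordan form
J =
  [-1,  1,  0,  0]
  [ 0, -1,  0,  0]
  [ 0,  0, -1,  0]
  [ 0,  0,  0, -1]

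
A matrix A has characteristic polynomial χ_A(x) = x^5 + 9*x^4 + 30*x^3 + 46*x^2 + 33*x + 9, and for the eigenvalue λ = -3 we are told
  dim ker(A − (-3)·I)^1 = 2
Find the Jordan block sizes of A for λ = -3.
Block sizes for λ = -3: [1, 1]

From the dimensions of kernels of powers, the number of Jordan blocks of size at least j is d_j − d_{j−1} where d_j = dim ker(N^j) (with d_0 = 0). Computing the differences gives [2].
The number of blocks of size exactly k is (#blocks of size ≥ k) − (#blocks of size ≥ k + 1), so the partition is: 2 block(s) of size 1.
In nonincreasing order the block sizes are [1, 1].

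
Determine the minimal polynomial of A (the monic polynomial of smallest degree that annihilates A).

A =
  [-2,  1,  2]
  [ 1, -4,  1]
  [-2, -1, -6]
x^3 + 12*x^2 + 48*x + 64

The characteristic polynomial is χ_A(x) = (x + 4)^3, so the eigenvalues are known. The minimal polynomial is
  m_A(x) = Π_λ (x − λ)^{k_λ}
where k_λ is the size of the *largest* Jordan block for λ (equivalently, the smallest k with (A − λI)^k v = 0 for every generalised eigenvector v of λ).

  λ = -4: largest Jordan block has size 3, contributing (x + 4)^3

So m_A(x) = (x + 4)^3 = x^3 + 12*x^2 + 48*x + 64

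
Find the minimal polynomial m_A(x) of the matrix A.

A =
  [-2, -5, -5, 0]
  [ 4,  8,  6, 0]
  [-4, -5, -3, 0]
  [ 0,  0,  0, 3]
x^3 - 3*x^2 - 4*x + 12

The characteristic polynomial is χ_A(x) = (x - 3)^2*(x - 2)*(x + 2), so the eigenvalues are known. The minimal polynomial is
  m_A(x) = Π_λ (x − λ)^{k_λ}
where k_λ is the size of the *largest* Jordan block for λ (equivalently, the smallest k with (A − λI)^k v = 0 for every generalised eigenvector v of λ).

  λ = -2: largest Jordan block has size 1, contributing (x + 2)
  λ = 2: largest Jordan block has size 1, contributing (x − 2)
  λ = 3: largest Jordan block has size 1, contributing (x − 3)

So m_A(x) = (x - 3)*(x - 2)*(x + 2) = x^3 - 3*x^2 - 4*x + 12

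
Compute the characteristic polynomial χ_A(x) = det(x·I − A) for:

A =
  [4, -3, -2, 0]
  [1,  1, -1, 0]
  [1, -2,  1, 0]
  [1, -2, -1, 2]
x^4 - 8*x^3 + 24*x^2 - 32*x + 16

Expanding det(x·I − A) (e.g. by cofactor expansion or by noting that A is similar to its Jordan form J, which has the same characteristic polynomial as A) gives
  χ_A(x) = x^4 - 8*x^3 + 24*x^2 - 32*x + 16
which factors as (x - 2)^4. The eigenvalues (with algebraic multiplicities) are λ = 2 with multiplicity 4.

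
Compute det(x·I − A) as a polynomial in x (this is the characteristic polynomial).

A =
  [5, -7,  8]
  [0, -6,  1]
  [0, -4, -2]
x^3 + 3*x^2 - 24*x - 80

Expanding det(x·I − A) (e.g. by cofactor expansion or by noting that A is similar to its Jordan form J, which has the same characteristic polynomial as A) gives
  χ_A(x) = x^3 + 3*x^2 - 24*x - 80
which factors as (x - 5)*(x + 4)^2. The eigenvalues (with algebraic multiplicities) are λ = -4 with multiplicity 2, λ = 5 with multiplicity 1.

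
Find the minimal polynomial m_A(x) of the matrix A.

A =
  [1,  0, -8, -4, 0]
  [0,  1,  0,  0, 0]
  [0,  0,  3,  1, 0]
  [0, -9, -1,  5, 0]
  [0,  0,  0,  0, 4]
x^3 - 9*x^2 + 24*x - 16

The characteristic polynomial is χ_A(x) = (x - 4)^3*(x - 1)^2, so the eigenvalues are known. The minimal polynomial is
  m_A(x) = Π_λ (x − λ)^{k_λ}
where k_λ is the size of the *largest* Jordan block for λ (equivalently, the smallest k with (A − λI)^k v = 0 for every generalised eigenvector v of λ).

  λ = 1: largest Jordan block has size 1, contributing (x − 1)
  λ = 4: largest Jordan block has size 2, contributing (x − 4)^2

So m_A(x) = (x - 4)^2*(x - 1) = x^3 - 9*x^2 + 24*x - 16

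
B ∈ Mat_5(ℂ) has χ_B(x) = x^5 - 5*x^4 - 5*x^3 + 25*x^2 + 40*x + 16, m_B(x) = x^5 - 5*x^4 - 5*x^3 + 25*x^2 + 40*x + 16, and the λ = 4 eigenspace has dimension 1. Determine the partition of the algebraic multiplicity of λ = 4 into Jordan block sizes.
Block sizes for λ = 4: [2]

Step 1 — from the characteristic polynomial, algebraic multiplicity of λ = 4 is 2. From dim ker(B − (4)·I) = 1, there are exactly 1 Jordan blocks for λ = 4.
Step 2 — from the minimal polynomial, the factor (x − 4)^2 tells us the largest block for λ = 4 has size 2.
Step 3 — with total size 2, 1 blocks, and largest block 2, the block sizes (in nonincreasing order) are [2].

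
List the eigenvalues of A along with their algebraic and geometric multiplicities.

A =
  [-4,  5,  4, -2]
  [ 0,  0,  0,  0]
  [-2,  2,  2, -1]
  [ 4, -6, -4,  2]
λ = 0: alg = 4, geom = 2

Step 1 — factor the characteristic polynomial to read off the algebraic multiplicities:
  χ_A(x) = x^4

Step 2 — compute geometric multiplicities via the rank-nullity identity g(λ) = n − rank(A − λI):
  rank(A − (0)·I) = 2, so dim ker(A − (0)·I) = n − 2 = 2

Summary:
  λ = 0: algebraic multiplicity = 4, geometric multiplicity = 2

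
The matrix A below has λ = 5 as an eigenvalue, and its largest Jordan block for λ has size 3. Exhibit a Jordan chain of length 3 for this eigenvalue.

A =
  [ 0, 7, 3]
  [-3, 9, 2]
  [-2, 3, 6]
A Jordan chain for λ = 5 of length 3:
v_1 = (-2, -1, -1)ᵀ
v_2 = (-5, -3, -2)ᵀ
v_3 = (1, 0, 0)ᵀ

Let N = A − (5)·I. We want v_3 with N^3 v_3 = 0 but N^2 v_3 ≠ 0; then v_{j-1} := N · v_j for j = 3, …, 2.

Pick v_3 = (1, 0, 0)ᵀ.
Then v_2 = N · v_3 = (-5, -3, -2)ᵀ.
Then v_1 = N · v_2 = (-2, -1, -1)ᵀ.

Sanity check: (A − (5)·I) v_1 = (0, 0, 0)ᵀ = 0. ✓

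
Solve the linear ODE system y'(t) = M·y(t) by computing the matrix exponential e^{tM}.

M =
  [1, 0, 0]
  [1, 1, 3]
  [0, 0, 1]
e^{tM} =
  [exp(t), 0, 0]
  [t*exp(t), exp(t), 3*t*exp(t)]
  [0, 0, exp(t)]

Strategy: write M = P · J · P⁻¹ where J is a Jordan canonical form, so e^{tM} = P · e^{tJ} · P⁻¹, and e^{tJ} can be computed block-by-block.

M has Jordan form
J =
  [1, 1, 0]
  [0, 1, 0]
  [0, 0, 1]
(up to reordering of blocks).

Per-block formulas:
  For a 2×2 Jordan block J_2(1): exp(t · J_2(1)) = e^(1t)·(I + t·N), where N is the 2×2 nilpotent shift.
  For a 1×1 block at λ = 1: exp(t · [1]) = [e^(1t)].

After assembling e^{tJ} and conjugating by P, we get:

e^{tM} =
  [exp(t), 0, 0]
  [t*exp(t), exp(t), 3*t*exp(t)]
  [0, 0, exp(t)]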